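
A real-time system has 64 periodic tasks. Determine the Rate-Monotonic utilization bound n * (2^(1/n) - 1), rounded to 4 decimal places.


Compute 2^(1/64) = 1.0108892861
Subtract 1: 1.0108892861 - 1 = 0.0108892861
Multiply by n: 64 * 0.0108892861 = 0.6969143104
Round to 4 dp: 0.6969

0.6969


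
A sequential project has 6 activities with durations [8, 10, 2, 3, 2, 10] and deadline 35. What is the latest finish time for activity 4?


LF(activity 4) = deadline - sum of successor durations
Successors: activities 5 through 6 with durations [2, 10]
Sum of successor durations = 12
LF = 35 - 12 = 23

23


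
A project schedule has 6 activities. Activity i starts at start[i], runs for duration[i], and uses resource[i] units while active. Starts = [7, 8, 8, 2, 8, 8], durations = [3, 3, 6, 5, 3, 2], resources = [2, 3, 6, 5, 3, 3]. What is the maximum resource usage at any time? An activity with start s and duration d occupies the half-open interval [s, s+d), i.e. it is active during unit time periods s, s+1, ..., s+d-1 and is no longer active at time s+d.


Each activity i is active on [start_i, start_i + duration_i).
Compute total resource usage per time slot:
  t=0: active resources = [], total = 0
  t=1: active resources = [], total = 0
  t=2: active resources = [5], total = 5
  t=3: active resources = [5], total = 5
  t=4: active resources = [5], total = 5
  t=5: active resources = [5], total = 5
  t=6: active resources = [5], total = 5
  t=7: active resources = [2], total = 2
  t=8: active resources = [2, 3, 6, 3, 3], total = 17
  t=9: active resources = [2, 3, 6, 3, 3], total = 17
  t=10: active resources = [3, 6, 3], total = 12
  t=11: active resources = [6], total = 6
  t=12: active resources = [6], total = 6
  t=13: active resources = [6], total = 6
Peak resource demand = 17

17


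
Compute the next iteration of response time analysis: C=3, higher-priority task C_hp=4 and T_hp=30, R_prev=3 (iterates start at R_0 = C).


R_next = C + ceil(R_prev / T_hp) * C_hp
ceil(3 / 30) = ceil(0.1) = 1
Interference = 1 * 4 = 4
R_next = 3 + 4 = 7

7


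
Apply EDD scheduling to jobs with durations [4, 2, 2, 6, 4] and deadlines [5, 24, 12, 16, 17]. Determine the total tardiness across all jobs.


Sort by due date (EDD order): [(4, 5), (2, 12), (6, 16), (4, 17), (2, 24)]
Compute completion times and tardiness:
  Job 1: p=4, d=5, C=4, tardiness=max(0,4-5)=0
  Job 2: p=2, d=12, C=6, tardiness=max(0,6-12)=0
  Job 3: p=6, d=16, C=12, tardiness=max(0,12-16)=0
  Job 4: p=4, d=17, C=16, tardiness=max(0,16-17)=0
  Job 5: p=2, d=24, C=18, tardiness=max(0,18-24)=0
Total tardiness = 0

0


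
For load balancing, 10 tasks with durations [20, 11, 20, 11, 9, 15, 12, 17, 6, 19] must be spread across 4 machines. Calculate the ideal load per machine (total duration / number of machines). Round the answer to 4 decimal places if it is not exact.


Total processing time = 20 + 11 + 20 + 11 + 9 + 15 + 12 + 17 + 6 + 19 = 140
Number of machines = 4
Ideal balanced load = 140 / 4 = 35.0

35.0


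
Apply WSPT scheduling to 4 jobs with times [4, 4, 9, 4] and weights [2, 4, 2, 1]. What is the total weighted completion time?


Compute p/w ratios and sort ascending (WSPT): [(4, 4), (4, 2), (4, 1), (9, 2)]
Compute weighted completion times:
  Job (p=4,w=4): C=4, w*C=4*4=16
  Job (p=4,w=2): C=8, w*C=2*8=16
  Job (p=4,w=1): C=12, w*C=1*12=12
  Job (p=9,w=2): C=21, w*C=2*21=42
Total weighted completion time = 86

86


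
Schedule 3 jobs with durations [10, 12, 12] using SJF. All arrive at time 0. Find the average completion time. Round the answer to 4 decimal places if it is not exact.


SJF order (ascending): [10, 12, 12]
Completion times:
  Job 1: burst=10, C=10
  Job 2: burst=12, C=22
  Job 3: burst=12, C=34
Average completion = 66/3 = 22.0

22.0


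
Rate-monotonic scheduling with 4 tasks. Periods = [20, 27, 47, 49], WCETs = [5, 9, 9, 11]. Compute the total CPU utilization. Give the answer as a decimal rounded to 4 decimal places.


Compute individual utilizations (exact fractions):
  Task 1: C/T = 5/20 = 1/4 (approx. 0.25)
  Task 2: C/T = 9/27 = 1/3 (approx. 0.3333)
  Task 3: C/T = 9/47 (approx. 0.1915)
  Task 4: C/T = 11/49 (approx. 0.2245)
Total utilization U = 1/4 + 1/3 + 9/47 + 11/49 = 27617/27636
Rounded to 4 decimal places: U = 0.9993
RM (Liu & Layland) bound for 4 tasks = 0.756828; compare with U = 27617/27636 (approx. 0.999312)
bound < U <= 1, so the RM sufficient condition is not met (inconclusive; an exact test such as response-time analysis is needed).

0.9993


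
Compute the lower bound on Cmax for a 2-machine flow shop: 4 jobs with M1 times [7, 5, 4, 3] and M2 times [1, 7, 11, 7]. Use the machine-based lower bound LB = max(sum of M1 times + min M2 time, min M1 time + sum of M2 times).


LB1 = sum(M1 times) + min(M2 times) = 19 + 1 = 20
LB2 = min(M1 times) + sum(M2 times) = 3 + 26 = 29
Lower bound = max(LB1, LB2) = max(20, 29) = 29

29


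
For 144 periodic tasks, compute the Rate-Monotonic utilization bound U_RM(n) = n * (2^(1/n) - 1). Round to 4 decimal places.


Compute 2^(1/144) = 1.0048251257
Subtract 1: 1.0048251257 - 1 = 0.0048251257
Multiply by n: 144 * 0.0048251257 = 0.6948181008
Round to 4 dp: 0.6948

0.6948


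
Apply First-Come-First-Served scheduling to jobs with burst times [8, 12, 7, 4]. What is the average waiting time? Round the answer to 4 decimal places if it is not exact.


FCFS order (as given): [8, 12, 7, 4]
Waiting times:
  Job 1: wait = 0
  Job 2: wait = 8
  Job 3: wait = 20
  Job 4: wait = 27
Sum of waiting times = 55
Average waiting time = 55/4 = 13.75

13.75


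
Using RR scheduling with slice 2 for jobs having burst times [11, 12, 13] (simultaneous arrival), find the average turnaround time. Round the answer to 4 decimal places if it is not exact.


Time quantum = 2
Execution trace:
  J1 runs 2 units, time = 2
  J2 runs 2 units, time = 4
  J3 runs 2 units, time = 6
  J1 runs 2 units, time = 8
  J2 runs 2 units, time = 10
  J3 runs 2 units, time = 12
  J1 runs 2 units, time = 14
  J2 runs 2 units, time = 16
  J3 runs 2 units, time = 18
  J1 runs 2 units, time = 20
  J2 runs 2 units, time = 22
  J3 runs 2 units, time = 24
  J1 runs 2 units, time = 26
  J2 runs 2 units, time = 28
  J3 runs 2 units, time = 30
  J1 runs 1 units, time = 31
  J2 runs 2 units, time = 33
  J3 runs 2 units, time = 35
  J3 runs 1 units, time = 36
Finish times: [31, 33, 36]
Average turnaround = 100/3 = 33.3333

33.3333


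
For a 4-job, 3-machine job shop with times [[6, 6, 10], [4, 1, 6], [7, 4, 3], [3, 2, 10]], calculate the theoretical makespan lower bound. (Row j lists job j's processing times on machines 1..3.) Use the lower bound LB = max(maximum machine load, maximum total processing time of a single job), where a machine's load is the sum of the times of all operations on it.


Machine loads:
  Machine 1: 6 + 4 + 7 + 3 = 20
  Machine 2: 6 + 1 + 4 + 2 = 13
  Machine 3: 10 + 6 + 3 + 10 = 29
Max machine load = 29
Job totals:
  Job 1: 22
  Job 2: 11
  Job 3: 14
  Job 4: 15
Max job total = 22
Lower bound = max(29, 22) = 29

29


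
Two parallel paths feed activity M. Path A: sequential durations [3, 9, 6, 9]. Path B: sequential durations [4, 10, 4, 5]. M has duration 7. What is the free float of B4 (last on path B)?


ES(B4) = sum of predecessors on chain B = 18
EF(B4) = ES + duration = 18 + 5 = 23
Successor of B4 is M. ES(M) = max(sum(A), sum(B)) = max(27, 23) = 27
Free float = ES(successor) - EF(current) = 27 - 23 = 4

4


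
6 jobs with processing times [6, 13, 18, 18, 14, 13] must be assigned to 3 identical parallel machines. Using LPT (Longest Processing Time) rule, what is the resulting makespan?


Sort jobs in decreasing order (LPT): [18, 18, 14, 13, 13, 6]
Assign each job to the least loaded machine:
  Machine 1: jobs [18, 13], load = 31
  Machine 2: jobs [18, 6], load = 24
  Machine 3: jobs [14, 13], load = 27
Makespan = max load = 31

31


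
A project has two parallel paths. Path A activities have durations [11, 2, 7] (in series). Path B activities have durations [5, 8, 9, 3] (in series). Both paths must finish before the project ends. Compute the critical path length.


Path A total = 11 + 2 + 7 = 20
Path B total = 5 + 8 + 9 + 3 = 25
Critical path = longest path = max(20, 25) = 25

25


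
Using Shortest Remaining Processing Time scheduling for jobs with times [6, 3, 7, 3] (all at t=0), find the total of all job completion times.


Since all jobs arrive at t=0, SRPT equals SPT ordering.
SPT order: [3, 3, 6, 7]
Completion times:
  Job 1: p=3, C=3
  Job 2: p=3, C=6
  Job 3: p=6, C=12
  Job 4: p=7, C=19
Total completion time = 3 + 6 + 12 + 19 = 40

40


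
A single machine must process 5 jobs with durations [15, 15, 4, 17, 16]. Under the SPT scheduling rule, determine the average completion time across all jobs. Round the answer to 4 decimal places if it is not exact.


Sort jobs by processing time (SPT order): [4, 15, 15, 16, 17]
Compute completion times sequentially:
  Job 1: processing = 4, completes at 4
  Job 2: processing = 15, completes at 19
  Job 3: processing = 15, completes at 34
  Job 4: processing = 16, completes at 50
  Job 5: processing = 17, completes at 67
Sum of completion times = 174
Average completion time = 174/5 = 34.8

34.8


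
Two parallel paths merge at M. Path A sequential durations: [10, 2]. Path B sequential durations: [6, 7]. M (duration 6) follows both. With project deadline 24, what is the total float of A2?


Forward pass: ES(A2) = sum of predecessors on chain A = 10
EF = ES + duration = 10 + 2 = 12
Backward pass: LF(M) = deadline = 24; LS(M) = 24 - 6 = 18
LF(A2) = LS(M) - sum(successors on chain A) = 18 - 0 = 18
LS = LF - duration = 18 - 2 = 16
Total float = LS - ES = 16 - 10 = 6

6


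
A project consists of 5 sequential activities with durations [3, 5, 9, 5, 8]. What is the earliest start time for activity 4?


Activity 4 starts after activities 1 through 3 complete.
Predecessor durations: [3, 5, 9]
ES = 3 + 5 + 9 = 17

17


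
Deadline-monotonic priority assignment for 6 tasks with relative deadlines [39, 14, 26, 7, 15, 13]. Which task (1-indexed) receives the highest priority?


Sort tasks by relative deadline (ascending):
  Task 4: deadline = 7
  Task 6: deadline = 13
  Task 2: deadline = 14
  Task 5: deadline = 15
  Task 3: deadline = 26
  Task 1: deadline = 39
Priority order (highest first): [4, 6, 2, 5, 3, 1]
Highest priority task = 4

4


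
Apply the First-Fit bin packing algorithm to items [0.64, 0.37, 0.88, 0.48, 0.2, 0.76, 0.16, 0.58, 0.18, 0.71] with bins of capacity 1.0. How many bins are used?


Place items sequentially using First-Fit:
  Item 0.64 -> new Bin 1
  Item 0.37 -> new Bin 2
  Item 0.88 -> new Bin 3
  Item 0.48 -> Bin 2 (now 0.85)
  Item 0.2 -> Bin 1 (now 0.84)
  Item 0.76 -> new Bin 4
  Item 0.16 -> Bin 1 (now 1.0)
  Item 0.58 -> new Bin 5
  Item 0.18 -> Bin 4 (now 0.94)
  Item 0.71 -> new Bin 6
Total bins used = 6

6


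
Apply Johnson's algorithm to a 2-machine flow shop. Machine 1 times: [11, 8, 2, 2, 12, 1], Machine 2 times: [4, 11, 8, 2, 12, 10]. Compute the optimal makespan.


Apply Johnson's rule:
  Group 1 (a <= b): [(6, 1, 10), (3, 2, 8), (4, 2, 2), (2, 8, 11), (5, 12, 12)]
  Group 2 (a > b): [(1, 11, 4)]
Optimal job order: [6, 3, 4, 2, 5, 1]
Schedule:
  Job 6: M1 done at 1, M2 done at 11
  Job 3: M1 done at 3, M2 done at 19
  Job 4: M1 done at 5, M2 done at 21
  Job 2: M1 done at 13, M2 done at 32
  Job 5: M1 done at 25, M2 done at 44
  Job 1: M1 done at 36, M2 done at 48
Makespan = 48

48


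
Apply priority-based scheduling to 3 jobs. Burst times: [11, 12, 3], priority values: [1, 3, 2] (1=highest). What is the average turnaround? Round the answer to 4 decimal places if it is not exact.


Sort by priority (ascending = highest first):
Order: [(1, 11), (2, 3), (3, 12)]
Completion times:
  Priority 1, burst=11, C=11
  Priority 2, burst=3, C=14
  Priority 3, burst=12, C=26
Average turnaround = 51/3 = 17.0

17.0


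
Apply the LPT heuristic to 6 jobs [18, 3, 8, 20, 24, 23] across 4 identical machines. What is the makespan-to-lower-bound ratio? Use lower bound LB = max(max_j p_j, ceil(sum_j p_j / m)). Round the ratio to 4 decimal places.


LPT order: [24, 23, 20, 18, 8, 3]
Machine loads after assignment: [24, 23, 23, 26]
LPT makespan = 26
Lower bound = max(max_job, ceil(total/4)) = max(24, 24) = 24
Ratio = 26 / 24 = 1.0833

1.0833


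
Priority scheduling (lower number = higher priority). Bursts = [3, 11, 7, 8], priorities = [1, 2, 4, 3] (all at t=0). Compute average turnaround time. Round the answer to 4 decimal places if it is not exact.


Sort by priority (ascending = highest first):
Order: [(1, 3), (2, 11), (3, 8), (4, 7)]
Completion times:
  Priority 1, burst=3, C=3
  Priority 2, burst=11, C=14
  Priority 3, burst=8, C=22
  Priority 4, burst=7, C=29
Average turnaround = 68/4 = 17.0

17.0


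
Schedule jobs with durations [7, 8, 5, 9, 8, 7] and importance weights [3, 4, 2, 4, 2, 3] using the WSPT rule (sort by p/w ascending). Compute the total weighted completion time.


Compute p/w ratios and sort ascending (WSPT): [(8, 4), (9, 4), (7, 3), (7, 3), (5, 2), (8, 2)]
Compute weighted completion times:
  Job (p=8,w=4): C=8, w*C=4*8=32
  Job (p=9,w=4): C=17, w*C=4*17=68
  Job (p=7,w=3): C=24, w*C=3*24=72
  Job (p=7,w=3): C=31, w*C=3*31=93
  Job (p=5,w=2): C=36, w*C=2*36=72
  Job (p=8,w=2): C=44, w*C=2*44=88
Total weighted completion time = 425

425


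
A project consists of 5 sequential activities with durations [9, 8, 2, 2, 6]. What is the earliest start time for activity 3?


Activity 3 starts after activities 1 through 2 complete.
Predecessor durations: [9, 8]
ES = 9 + 8 = 17

17


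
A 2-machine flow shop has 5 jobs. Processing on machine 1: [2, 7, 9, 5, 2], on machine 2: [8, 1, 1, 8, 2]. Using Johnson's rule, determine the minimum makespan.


Apply Johnson's rule:
  Group 1 (a <= b): [(1, 2, 8), (5, 2, 2), (4, 5, 8)]
  Group 2 (a > b): [(2, 7, 1), (3, 9, 1)]
Optimal job order: [1, 5, 4, 2, 3]
Schedule:
  Job 1: M1 done at 2, M2 done at 10
  Job 5: M1 done at 4, M2 done at 12
  Job 4: M1 done at 9, M2 done at 20
  Job 2: M1 done at 16, M2 done at 21
  Job 3: M1 done at 25, M2 done at 26
Makespan = 26

26


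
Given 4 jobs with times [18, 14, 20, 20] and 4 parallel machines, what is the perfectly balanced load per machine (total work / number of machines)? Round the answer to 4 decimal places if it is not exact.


Total processing time = 18 + 14 + 20 + 20 = 72
Number of machines = 4
Ideal balanced load = 72 / 4 = 18.0

18.0


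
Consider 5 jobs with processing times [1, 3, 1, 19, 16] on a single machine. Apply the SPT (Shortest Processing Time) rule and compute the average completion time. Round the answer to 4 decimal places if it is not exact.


Sort jobs by processing time (SPT order): [1, 1, 3, 16, 19]
Compute completion times sequentially:
  Job 1: processing = 1, completes at 1
  Job 2: processing = 1, completes at 2
  Job 3: processing = 3, completes at 5
  Job 4: processing = 16, completes at 21
  Job 5: processing = 19, completes at 40
Sum of completion times = 69
Average completion time = 69/5 = 13.8

13.8


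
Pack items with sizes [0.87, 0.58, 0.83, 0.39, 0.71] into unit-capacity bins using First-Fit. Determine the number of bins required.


Place items sequentially using First-Fit:
  Item 0.87 -> new Bin 1
  Item 0.58 -> new Bin 2
  Item 0.83 -> new Bin 3
  Item 0.39 -> Bin 2 (now 0.97)
  Item 0.71 -> new Bin 4
Total bins used = 4

4


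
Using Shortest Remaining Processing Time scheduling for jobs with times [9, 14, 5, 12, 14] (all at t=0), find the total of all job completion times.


Since all jobs arrive at t=0, SRPT equals SPT ordering.
SPT order: [5, 9, 12, 14, 14]
Completion times:
  Job 1: p=5, C=5
  Job 2: p=9, C=14
  Job 3: p=12, C=26
  Job 4: p=14, C=40
  Job 5: p=14, C=54
Total completion time = 5 + 14 + 26 + 40 + 54 = 139

139


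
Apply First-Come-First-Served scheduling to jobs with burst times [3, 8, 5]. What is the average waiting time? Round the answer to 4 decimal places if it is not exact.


FCFS order (as given): [3, 8, 5]
Waiting times:
  Job 1: wait = 0
  Job 2: wait = 3
  Job 3: wait = 11
Sum of waiting times = 14
Average waiting time = 14/3 = 4.6667

4.6667


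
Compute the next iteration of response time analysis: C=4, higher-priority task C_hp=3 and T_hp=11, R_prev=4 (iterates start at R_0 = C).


R_next = C + ceil(R_prev / T_hp) * C_hp
ceil(4 / 11) = ceil(0.3636) = 1
Interference = 1 * 3 = 3
R_next = 4 + 3 = 7

7


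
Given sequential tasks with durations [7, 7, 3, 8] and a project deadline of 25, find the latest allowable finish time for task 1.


LF(activity 1) = deadline - sum of successor durations
Successors: activities 2 through 4 with durations [7, 3, 8]
Sum of successor durations = 18
LF = 25 - 18 = 7

7


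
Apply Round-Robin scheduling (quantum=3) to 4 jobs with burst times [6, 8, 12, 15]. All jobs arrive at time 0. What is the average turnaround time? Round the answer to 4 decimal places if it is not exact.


Time quantum = 3
Execution trace:
  J1 runs 3 units, time = 3
  J2 runs 3 units, time = 6
  J3 runs 3 units, time = 9
  J4 runs 3 units, time = 12
  J1 runs 3 units, time = 15
  J2 runs 3 units, time = 18
  J3 runs 3 units, time = 21
  J4 runs 3 units, time = 24
  J2 runs 2 units, time = 26
  J3 runs 3 units, time = 29
  J4 runs 3 units, time = 32
  J3 runs 3 units, time = 35
  J4 runs 3 units, time = 38
  J4 runs 3 units, time = 41
Finish times: [15, 26, 35, 41]
Average turnaround = 117/4 = 29.25

29.25


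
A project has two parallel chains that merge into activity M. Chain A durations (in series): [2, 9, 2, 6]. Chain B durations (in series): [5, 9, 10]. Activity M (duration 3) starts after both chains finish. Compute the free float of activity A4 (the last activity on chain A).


ES(A4) = sum of predecessors on chain A = 13
EF(A4) = ES + duration = 13 + 6 = 19
Successor of A4 is M. ES(M) = max(sum(A), sum(B)) = max(19, 24) = 24
Free float = ES(successor) - EF(current) = 24 - 19 = 5

5


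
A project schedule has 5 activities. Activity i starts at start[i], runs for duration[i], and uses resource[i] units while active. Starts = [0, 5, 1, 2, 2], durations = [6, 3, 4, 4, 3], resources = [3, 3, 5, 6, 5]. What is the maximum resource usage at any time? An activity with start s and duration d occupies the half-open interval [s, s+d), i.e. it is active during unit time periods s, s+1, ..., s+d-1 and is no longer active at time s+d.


Each activity i is active on [start_i, start_i + duration_i).
Compute total resource usage per time slot:
  t=0: active resources = [3], total = 3
  t=1: active resources = [3, 5], total = 8
  t=2: active resources = [3, 5, 6, 5], total = 19
  t=3: active resources = [3, 5, 6, 5], total = 19
  t=4: active resources = [3, 5, 6, 5], total = 19
  t=5: active resources = [3, 3, 6], total = 12
  t=6: active resources = [3], total = 3
  t=7: active resources = [3], total = 3
Peak resource demand = 19

19


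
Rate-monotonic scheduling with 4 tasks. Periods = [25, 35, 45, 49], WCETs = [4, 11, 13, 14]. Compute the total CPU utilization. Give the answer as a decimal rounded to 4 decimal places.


Compute individual utilizations (exact fractions):
  Task 1: C/T = 4/25 (approx. 0.16)
  Task 2: C/T = 11/35 (approx. 0.3143)
  Task 3: C/T = 13/45 (approx. 0.2889)
  Task 4: C/T = 14/49 = 2/7 (approx. 0.2857)
Total utilization U = 4/25 + 11/35 + 13/45 + 2/7 = 236/225
Rounded to 4 decimal places: U = 1.0489
RM (Liu & Layland) bound for 4 tasks = 0.756828; compare with U = 236/225 (approx. 1.048889)
U > 1, so the task set is not schedulable (processor overloaded).

1.0489


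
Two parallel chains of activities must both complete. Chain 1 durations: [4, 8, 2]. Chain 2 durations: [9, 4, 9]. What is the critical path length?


Path A total = 4 + 8 + 2 = 14
Path B total = 9 + 4 + 9 = 22
Critical path = longest path = max(14, 22) = 22

22


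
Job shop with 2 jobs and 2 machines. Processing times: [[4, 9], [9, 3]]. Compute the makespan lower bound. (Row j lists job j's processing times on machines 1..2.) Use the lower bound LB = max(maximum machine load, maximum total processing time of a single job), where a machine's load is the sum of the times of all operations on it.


Machine loads:
  Machine 1: 4 + 9 = 13
  Machine 2: 9 + 3 = 12
Max machine load = 13
Job totals:
  Job 1: 13
  Job 2: 12
Max job total = 13
Lower bound = max(13, 13) = 13

13


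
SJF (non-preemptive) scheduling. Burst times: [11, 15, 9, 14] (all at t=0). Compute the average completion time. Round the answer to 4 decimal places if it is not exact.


SJF order (ascending): [9, 11, 14, 15]
Completion times:
  Job 1: burst=9, C=9
  Job 2: burst=11, C=20
  Job 3: burst=14, C=34
  Job 4: burst=15, C=49
Average completion = 112/4 = 28.0

28.0


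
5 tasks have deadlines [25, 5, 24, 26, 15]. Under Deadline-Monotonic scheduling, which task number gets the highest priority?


Sort tasks by relative deadline (ascending):
  Task 2: deadline = 5
  Task 5: deadline = 15
  Task 3: deadline = 24
  Task 1: deadline = 25
  Task 4: deadline = 26
Priority order (highest first): [2, 5, 3, 1, 4]
Highest priority task = 2

2


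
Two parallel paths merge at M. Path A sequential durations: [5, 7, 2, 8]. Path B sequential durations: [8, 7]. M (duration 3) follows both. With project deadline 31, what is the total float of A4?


Forward pass: ES(A4) = sum of predecessors on chain A = 14
EF = ES + duration = 14 + 8 = 22
Backward pass: LF(M) = deadline = 31; LS(M) = 31 - 3 = 28
LF(A4) = LS(M) - sum(successors on chain A) = 28 - 0 = 28
LS = LF - duration = 28 - 8 = 20
Total float = LS - ES = 20 - 14 = 6

6


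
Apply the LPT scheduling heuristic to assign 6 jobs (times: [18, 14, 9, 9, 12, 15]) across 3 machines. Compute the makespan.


Sort jobs in decreasing order (LPT): [18, 15, 14, 12, 9, 9]
Assign each job to the least loaded machine:
  Machine 1: jobs [18, 9], load = 27
  Machine 2: jobs [15, 9], load = 24
  Machine 3: jobs [14, 12], load = 26
Makespan = max load = 27

27


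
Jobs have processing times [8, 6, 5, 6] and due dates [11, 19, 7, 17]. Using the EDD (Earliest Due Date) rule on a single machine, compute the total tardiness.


Sort by due date (EDD order): [(5, 7), (8, 11), (6, 17), (6, 19)]
Compute completion times and tardiness:
  Job 1: p=5, d=7, C=5, tardiness=max(0,5-7)=0
  Job 2: p=8, d=11, C=13, tardiness=max(0,13-11)=2
  Job 3: p=6, d=17, C=19, tardiness=max(0,19-17)=2
  Job 4: p=6, d=19, C=25, tardiness=max(0,25-19)=6
Total tardiness = 10

10


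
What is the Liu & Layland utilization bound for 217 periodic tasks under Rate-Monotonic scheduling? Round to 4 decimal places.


Compute 2^(1/217) = 1.0031993336
Subtract 1: 1.0031993336 - 1 = 0.0031993336
Multiply by n: 217 * 0.0031993336 = 0.6942553912
Round to 4 dp: 0.6943

0.6943


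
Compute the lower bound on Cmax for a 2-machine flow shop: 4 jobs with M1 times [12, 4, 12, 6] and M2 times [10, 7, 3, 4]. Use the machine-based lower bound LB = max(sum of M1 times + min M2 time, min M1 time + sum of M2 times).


LB1 = sum(M1 times) + min(M2 times) = 34 + 3 = 37
LB2 = min(M1 times) + sum(M2 times) = 4 + 24 = 28
Lower bound = max(LB1, LB2) = max(37, 28) = 37

37


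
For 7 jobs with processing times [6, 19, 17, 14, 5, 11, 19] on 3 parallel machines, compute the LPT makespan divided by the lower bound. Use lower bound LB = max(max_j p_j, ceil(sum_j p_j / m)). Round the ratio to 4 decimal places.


LPT order: [19, 19, 17, 14, 11, 6, 5]
Machine loads after assignment: [30, 30, 31]
LPT makespan = 31
Lower bound = max(max_job, ceil(total/3)) = max(19, 31) = 31
Ratio = 31 / 31 = 1.0

1.0


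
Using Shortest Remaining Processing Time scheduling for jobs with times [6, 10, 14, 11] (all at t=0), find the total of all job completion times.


Since all jobs arrive at t=0, SRPT equals SPT ordering.
SPT order: [6, 10, 11, 14]
Completion times:
  Job 1: p=6, C=6
  Job 2: p=10, C=16
  Job 3: p=11, C=27
  Job 4: p=14, C=41
Total completion time = 6 + 16 + 27 + 41 = 90

90


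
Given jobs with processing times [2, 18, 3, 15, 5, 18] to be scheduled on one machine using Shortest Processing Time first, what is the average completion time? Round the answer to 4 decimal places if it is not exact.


Sort jobs by processing time (SPT order): [2, 3, 5, 15, 18, 18]
Compute completion times sequentially:
  Job 1: processing = 2, completes at 2
  Job 2: processing = 3, completes at 5
  Job 3: processing = 5, completes at 10
  Job 4: processing = 15, completes at 25
  Job 5: processing = 18, completes at 43
  Job 6: processing = 18, completes at 61
Sum of completion times = 146
Average completion time = 146/6 = 24.3333

24.3333


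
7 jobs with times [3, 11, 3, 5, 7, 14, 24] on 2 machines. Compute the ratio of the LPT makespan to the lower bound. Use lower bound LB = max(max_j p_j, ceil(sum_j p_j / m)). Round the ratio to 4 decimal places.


LPT order: [24, 14, 11, 7, 5, 3, 3]
Machine loads after assignment: [34, 33]
LPT makespan = 34
Lower bound = max(max_job, ceil(total/2)) = max(24, 34) = 34
Ratio = 34 / 34 = 1.0

1.0


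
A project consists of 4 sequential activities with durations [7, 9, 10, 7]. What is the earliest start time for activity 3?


Activity 3 starts after activities 1 through 2 complete.
Predecessor durations: [7, 9]
ES = 7 + 9 = 16

16


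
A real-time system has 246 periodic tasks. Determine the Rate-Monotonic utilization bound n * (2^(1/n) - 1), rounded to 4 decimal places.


Compute 2^(1/246) = 1.0028216448
Subtract 1: 1.0028216448 - 1 = 0.0028216448
Multiply by n: 246 * 0.0028216448 = 0.6941246208
Round to 4 dp: 0.6941

0.6941


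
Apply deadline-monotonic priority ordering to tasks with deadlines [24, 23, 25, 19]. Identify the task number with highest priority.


Sort tasks by relative deadline (ascending):
  Task 4: deadline = 19
  Task 2: deadline = 23
  Task 1: deadline = 24
  Task 3: deadline = 25
Priority order (highest first): [4, 2, 1, 3]
Highest priority task = 4

4


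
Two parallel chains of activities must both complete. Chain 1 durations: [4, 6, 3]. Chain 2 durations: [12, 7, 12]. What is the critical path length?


Path A total = 4 + 6 + 3 = 13
Path B total = 12 + 7 + 12 = 31
Critical path = longest path = max(13, 31) = 31

31


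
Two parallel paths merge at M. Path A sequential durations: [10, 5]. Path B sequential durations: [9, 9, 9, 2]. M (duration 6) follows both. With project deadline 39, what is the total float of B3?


Forward pass: ES(B3) = sum of predecessors on chain B = 18
EF = ES + duration = 18 + 9 = 27
Backward pass: LF(M) = deadline = 39; LS(M) = 39 - 6 = 33
LF(B3) = LS(M) - sum(successors on chain B) = 33 - 2 = 31
LS = LF - duration = 31 - 9 = 22
Total float = LS - ES = 22 - 18 = 4

4


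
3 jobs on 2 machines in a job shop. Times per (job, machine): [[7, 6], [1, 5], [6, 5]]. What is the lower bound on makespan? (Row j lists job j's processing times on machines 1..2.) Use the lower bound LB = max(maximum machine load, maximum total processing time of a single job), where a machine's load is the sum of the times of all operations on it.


Machine loads:
  Machine 1: 7 + 1 + 6 = 14
  Machine 2: 6 + 5 + 5 = 16
Max machine load = 16
Job totals:
  Job 1: 13
  Job 2: 6
  Job 3: 11
Max job total = 13
Lower bound = max(16, 13) = 16

16


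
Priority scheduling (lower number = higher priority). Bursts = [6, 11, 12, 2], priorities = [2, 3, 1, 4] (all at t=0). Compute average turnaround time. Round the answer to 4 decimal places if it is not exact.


Sort by priority (ascending = highest first):
Order: [(1, 12), (2, 6), (3, 11), (4, 2)]
Completion times:
  Priority 1, burst=12, C=12
  Priority 2, burst=6, C=18
  Priority 3, burst=11, C=29
  Priority 4, burst=2, C=31
Average turnaround = 90/4 = 22.5

22.5


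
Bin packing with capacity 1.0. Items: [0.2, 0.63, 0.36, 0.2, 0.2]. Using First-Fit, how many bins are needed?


Place items sequentially using First-Fit:
  Item 0.2 -> new Bin 1
  Item 0.63 -> Bin 1 (now 0.83)
  Item 0.36 -> new Bin 2
  Item 0.2 -> Bin 2 (now 0.56)
  Item 0.2 -> Bin 2 (now 0.76)
Total bins used = 2

2


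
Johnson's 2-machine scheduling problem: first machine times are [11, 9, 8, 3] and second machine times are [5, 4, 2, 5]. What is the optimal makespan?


Apply Johnson's rule:
  Group 1 (a <= b): [(4, 3, 5)]
  Group 2 (a > b): [(1, 11, 5), (2, 9, 4), (3, 8, 2)]
Optimal job order: [4, 1, 2, 3]
Schedule:
  Job 4: M1 done at 3, M2 done at 8
  Job 1: M1 done at 14, M2 done at 19
  Job 2: M1 done at 23, M2 done at 27
  Job 3: M1 done at 31, M2 done at 33
Makespan = 33

33


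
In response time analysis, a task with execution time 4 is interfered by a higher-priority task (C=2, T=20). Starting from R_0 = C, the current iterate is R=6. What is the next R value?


R_next = C + ceil(R_prev / T_hp) * C_hp
ceil(6 / 20) = ceil(0.3) = 1
Interference = 1 * 2 = 2
R_next = 4 + 2 = 6
R_next = R_prev, so the iteration has converged (response time = 6).

6


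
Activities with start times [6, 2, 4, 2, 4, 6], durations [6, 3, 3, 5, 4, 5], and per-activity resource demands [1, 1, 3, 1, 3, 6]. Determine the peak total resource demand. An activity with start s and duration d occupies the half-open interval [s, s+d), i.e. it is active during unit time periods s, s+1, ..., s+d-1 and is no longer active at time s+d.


Each activity i is active on [start_i, start_i + duration_i).
Compute total resource usage per time slot:
  t=0: active resources = [], total = 0
  t=1: active resources = [], total = 0
  t=2: active resources = [1, 1], total = 2
  t=3: active resources = [1, 1], total = 2
  t=4: active resources = [1, 3, 1, 3], total = 8
  t=5: active resources = [3, 1, 3], total = 7
  t=6: active resources = [1, 3, 1, 3, 6], total = 14
  t=7: active resources = [1, 3, 6], total = 10
  t=8: active resources = [1, 6], total = 7
  t=9: active resources = [1, 6], total = 7
  t=10: active resources = [1, 6], total = 7
  t=11: active resources = [1], total = 1
Peak resource demand = 14

14


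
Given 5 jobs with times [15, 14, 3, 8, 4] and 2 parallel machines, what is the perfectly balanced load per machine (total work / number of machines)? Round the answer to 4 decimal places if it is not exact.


Total processing time = 15 + 14 + 3 + 8 + 4 = 44
Number of machines = 2
Ideal balanced load = 44 / 2 = 22.0

22.0


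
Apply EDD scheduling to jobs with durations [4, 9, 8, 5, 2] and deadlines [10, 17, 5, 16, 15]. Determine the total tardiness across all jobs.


Sort by due date (EDD order): [(8, 5), (4, 10), (2, 15), (5, 16), (9, 17)]
Compute completion times and tardiness:
  Job 1: p=8, d=5, C=8, tardiness=max(0,8-5)=3
  Job 2: p=4, d=10, C=12, tardiness=max(0,12-10)=2
  Job 3: p=2, d=15, C=14, tardiness=max(0,14-15)=0
  Job 4: p=5, d=16, C=19, tardiness=max(0,19-16)=3
  Job 5: p=9, d=17, C=28, tardiness=max(0,28-17)=11
Total tardiness = 19

19


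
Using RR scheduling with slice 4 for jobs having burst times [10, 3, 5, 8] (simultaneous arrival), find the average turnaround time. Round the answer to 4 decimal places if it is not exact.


Time quantum = 4
Execution trace:
  J1 runs 4 units, time = 4
  J2 runs 3 units, time = 7
  J3 runs 4 units, time = 11
  J4 runs 4 units, time = 15
  J1 runs 4 units, time = 19
  J3 runs 1 units, time = 20
  J4 runs 4 units, time = 24
  J1 runs 2 units, time = 26
Finish times: [26, 7, 20, 24]
Average turnaround = 77/4 = 19.25

19.25


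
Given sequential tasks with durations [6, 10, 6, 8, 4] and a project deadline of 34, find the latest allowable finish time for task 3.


LF(activity 3) = deadline - sum of successor durations
Successors: activities 4 through 5 with durations [8, 4]
Sum of successor durations = 12
LF = 34 - 12 = 22

22


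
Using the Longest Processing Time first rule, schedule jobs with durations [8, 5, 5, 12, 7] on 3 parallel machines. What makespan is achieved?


Sort jobs in decreasing order (LPT): [12, 8, 7, 5, 5]
Assign each job to the least loaded machine:
  Machine 1: jobs [12], load = 12
  Machine 2: jobs [8, 5], load = 13
  Machine 3: jobs [7, 5], load = 12
Makespan = max load = 13

13


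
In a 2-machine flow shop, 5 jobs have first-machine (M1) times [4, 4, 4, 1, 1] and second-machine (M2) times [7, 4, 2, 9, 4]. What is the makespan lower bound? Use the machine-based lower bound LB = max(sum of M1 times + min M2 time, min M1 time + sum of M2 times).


LB1 = sum(M1 times) + min(M2 times) = 14 + 2 = 16
LB2 = min(M1 times) + sum(M2 times) = 1 + 26 = 27
Lower bound = max(LB1, LB2) = max(16, 27) = 27

27


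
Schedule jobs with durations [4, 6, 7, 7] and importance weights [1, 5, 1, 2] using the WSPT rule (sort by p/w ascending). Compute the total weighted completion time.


Compute p/w ratios and sort ascending (WSPT): [(6, 5), (7, 2), (4, 1), (7, 1)]
Compute weighted completion times:
  Job (p=6,w=5): C=6, w*C=5*6=30
  Job (p=7,w=2): C=13, w*C=2*13=26
  Job (p=4,w=1): C=17, w*C=1*17=17
  Job (p=7,w=1): C=24, w*C=1*24=24
Total weighted completion time = 97

97


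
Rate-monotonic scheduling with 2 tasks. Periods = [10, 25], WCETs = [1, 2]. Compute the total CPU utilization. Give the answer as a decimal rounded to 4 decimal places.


Compute individual utilizations (exact fractions):
  Task 1: C/T = 1/10 (approx. 0.1)
  Task 2: C/T = 2/25 (approx. 0.08)
Total utilization U = 1/10 + 2/25 = 9/50
Rounded to 4 decimal places: U = 0.1800
RM (Liu & Layland) bound for 2 tasks = 0.828427; compare with U = 9/50 (approx. 0.180000)
U <= bound, so schedulable by RM sufficient condition.

0.1800


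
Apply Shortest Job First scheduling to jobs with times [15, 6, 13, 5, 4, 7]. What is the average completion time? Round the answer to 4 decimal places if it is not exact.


SJF order (ascending): [4, 5, 6, 7, 13, 15]
Completion times:
  Job 1: burst=4, C=4
  Job 2: burst=5, C=9
  Job 3: burst=6, C=15
  Job 4: burst=7, C=22
  Job 5: burst=13, C=35
  Job 6: burst=15, C=50
Average completion = 135/6 = 22.5

22.5


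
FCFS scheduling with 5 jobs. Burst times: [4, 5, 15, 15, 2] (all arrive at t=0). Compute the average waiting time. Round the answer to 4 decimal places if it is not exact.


FCFS order (as given): [4, 5, 15, 15, 2]
Waiting times:
  Job 1: wait = 0
  Job 2: wait = 4
  Job 3: wait = 9
  Job 4: wait = 24
  Job 5: wait = 39
Sum of waiting times = 76
Average waiting time = 76/5 = 15.2

15.2


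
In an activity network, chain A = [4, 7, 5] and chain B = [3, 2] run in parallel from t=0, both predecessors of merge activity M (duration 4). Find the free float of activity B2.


ES(B2) = sum of predecessors on chain B = 3
EF(B2) = ES + duration = 3 + 2 = 5
Successor of B2 is M. ES(M) = max(sum(A), sum(B)) = max(16, 5) = 16
Free float = ES(successor) - EF(current) = 16 - 5 = 11

11


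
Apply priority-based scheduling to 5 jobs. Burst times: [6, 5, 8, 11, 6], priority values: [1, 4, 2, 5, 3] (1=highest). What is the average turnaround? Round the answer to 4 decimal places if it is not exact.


Sort by priority (ascending = highest first):
Order: [(1, 6), (2, 8), (3, 6), (4, 5), (5, 11)]
Completion times:
  Priority 1, burst=6, C=6
  Priority 2, burst=8, C=14
  Priority 3, burst=6, C=20
  Priority 4, burst=5, C=25
  Priority 5, burst=11, C=36
Average turnaround = 101/5 = 20.2

20.2


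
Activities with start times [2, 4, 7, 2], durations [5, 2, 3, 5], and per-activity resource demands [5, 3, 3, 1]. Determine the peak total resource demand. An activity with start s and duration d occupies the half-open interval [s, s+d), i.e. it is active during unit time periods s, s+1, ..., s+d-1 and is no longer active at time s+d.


Each activity i is active on [start_i, start_i + duration_i).
Compute total resource usage per time slot:
  t=0: active resources = [], total = 0
  t=1: active resources = [], total = 0
  t=2: active resources = [5, 1], total = 6
  t=3: active resources = [5, 1], total = 6
  t=4: active resources = [5, 3, 1], total = 9
  t=5: active resources = [5, 3, 1], total = 9
  t=6: active resources = [5, 1], total = 6
  t=7: active resources = [3], total = 3
  t=8: active resources = [3], total = 3
  t=9: active resources = [3], total = 3
Peak resource demand = 9

9


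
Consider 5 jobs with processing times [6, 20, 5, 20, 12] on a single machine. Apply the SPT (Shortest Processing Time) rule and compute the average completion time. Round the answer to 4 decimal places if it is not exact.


Sort jobs by processing time (SPT order): [5, 6, 12, 20, 20]
Compute completion times sequentially:
  Job 1: processing = 5, completes at 5
  Job 2: processing = 6, completes at 11
  Job 3: processing = 12, completes at 23
  Job 4: processing = 20, completes at 43
  Job 5: processing = 20, completes at 63
Sum of completion times = 145
Average completion time = 145/5 = 29.0

29.0


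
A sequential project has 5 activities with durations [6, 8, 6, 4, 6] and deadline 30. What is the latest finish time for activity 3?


LF(activity 3) = deadline - sum of successor durations
Successors: activities 4 through 5 with durations [4, 6]
Sum of successor durations = 10
LF = 30 - 10 = 20

20


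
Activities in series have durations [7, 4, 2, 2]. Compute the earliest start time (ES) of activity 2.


Activity 2 starts after activities 1 through 1 complete.
Predecessor durations: [7]
ES = 7 = 7

7


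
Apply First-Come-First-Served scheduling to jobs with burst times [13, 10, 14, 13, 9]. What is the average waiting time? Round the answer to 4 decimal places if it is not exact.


FCFS order (as given): [13, 10, 14, 13, 9]
Waiting times:
  Job 1: wait = 0
  Job 2: wait = 13
  Job 3: wait = 23
  Job 4: wait = 37
  Job 5: wait = 50
Sum of waiting times = 123
Average waiting time = 123/5 = 24.6

24.6


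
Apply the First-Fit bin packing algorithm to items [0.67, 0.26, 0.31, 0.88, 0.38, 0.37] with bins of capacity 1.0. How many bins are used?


Place items sequentially using First-Fit:
  Item 0.67 -> new Bin 1
  Item 0.26 -> Bin 1 (now 0.93)
  Item 0.31 -> new Bin 2
  Item 0.88 -> new Bin 3
  Item 0.38 -> Bin 2 (now 0.69)
  Item 0.37 -> new Bin 4
Total bins used = 4

4


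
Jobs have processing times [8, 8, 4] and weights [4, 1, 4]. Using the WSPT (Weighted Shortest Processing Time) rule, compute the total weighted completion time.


Compute p/w ratios and sort ascending (WSPT): [(4, 4), (8, 4), (8, 1)]
Compute weighted completion times:
  Job (p=4,w=4): C=4, w*C=4*4=16
  Job (p=8,w=4): C=12, w*C=4*12=48
  Job (p=8,w=1): C=20, w*C=1*20=20
Total weighted completion time = 84

84


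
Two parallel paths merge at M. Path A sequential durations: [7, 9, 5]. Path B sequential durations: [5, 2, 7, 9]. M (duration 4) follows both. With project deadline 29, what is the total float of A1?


Forward pass: ES(A1) = sum of predecessors on chain A = 0
EF = ES + duration = 0 + 7 = 7
Backward pass: LF(M) = deadline = 29; LS(M) = 29 - 4 = 25
LF(A1) = LS(M) - sum(successors on chain A) = 25 - 14 = 11
LS = LF - duration = 11 - 7 = 4
Total float = LS - ES = 4 - 0 = 4

4


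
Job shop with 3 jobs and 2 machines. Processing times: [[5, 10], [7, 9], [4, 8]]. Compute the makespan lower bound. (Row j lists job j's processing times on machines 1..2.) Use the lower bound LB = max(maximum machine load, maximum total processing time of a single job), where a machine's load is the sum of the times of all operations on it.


Machine loads:
  Machine 1: 5 + 7 + 4 = 16
  Machine 2: 10 + 9 + 8 = 27
Max machine load = 27
Job totals:
  Job 1: 15
  Job 2: 16
  Job 3: 12
Max job total = 16
Lower bound = max(27, 16) = 27

27


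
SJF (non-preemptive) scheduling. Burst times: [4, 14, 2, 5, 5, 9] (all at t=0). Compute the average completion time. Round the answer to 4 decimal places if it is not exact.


SJF order (ascending): [2, 4, 5, 5, 9, 14]
Completion times:
  Job 1: burst=2, C=2
  Job 2: burst=4, C=6
  Job 3: burst=5, C=11
  Job 4: burst=5, C=16
  Job 5: burst=9, C=25
  Job 6: burst=14, C=39
Average completion = 99/6 = 16.5

16.5


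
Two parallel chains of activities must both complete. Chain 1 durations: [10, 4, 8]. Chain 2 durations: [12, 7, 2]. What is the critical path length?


Path A total = 10 + 4 + 8 = 22
Path B total = 12 + 7 + 2 = 21
Critical path = longest path = max(22, 21) = 22

22
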